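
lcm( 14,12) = 84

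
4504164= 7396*609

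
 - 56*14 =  - 784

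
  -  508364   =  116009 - 624373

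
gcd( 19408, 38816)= 19408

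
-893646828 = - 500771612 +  - 392875216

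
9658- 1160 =8498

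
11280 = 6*1880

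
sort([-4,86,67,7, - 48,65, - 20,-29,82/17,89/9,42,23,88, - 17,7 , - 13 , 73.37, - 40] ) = [ - 48, - 40, - 29, - 20,- 17, - 13,  -  4, 82/17, 7 , 7,89/9,23,42,65,67,73.37, 86 , 88 ]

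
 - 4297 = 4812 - 9109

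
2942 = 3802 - 860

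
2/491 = 2/491 = 0.00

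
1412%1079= 333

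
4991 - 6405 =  - 1414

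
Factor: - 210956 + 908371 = 697415 =5^1 * 139483^1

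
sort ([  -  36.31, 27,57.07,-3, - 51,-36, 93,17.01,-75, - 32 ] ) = [-75, - 51 , - 36.31,-36, -32, - 3, 17.01,27, 57.07,93 ]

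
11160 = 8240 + 2920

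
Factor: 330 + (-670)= -340 = - 2^2* 5^1*17^1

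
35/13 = 35/13=   2.69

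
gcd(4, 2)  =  2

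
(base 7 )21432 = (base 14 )1D52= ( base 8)12364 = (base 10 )5364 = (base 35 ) 4d9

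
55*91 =5005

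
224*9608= 2152192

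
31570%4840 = 2530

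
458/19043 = 458/19043 = 0.02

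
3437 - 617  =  2820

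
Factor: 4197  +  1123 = 5320= 2^3*5^1 * 7^1*19^1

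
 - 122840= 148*(-830) 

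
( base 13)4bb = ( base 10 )830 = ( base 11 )695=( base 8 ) 1476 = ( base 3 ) 1010202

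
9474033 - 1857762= 7616271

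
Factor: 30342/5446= 39/7 =3^1*7^( - 1)*13^1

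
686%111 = 20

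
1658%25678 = 1658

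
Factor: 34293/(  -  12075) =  - 5^ ( - 2 )*71^1 = - 71/25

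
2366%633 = 467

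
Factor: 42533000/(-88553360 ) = -1063325/2213834 = - 2^( - 1) * 5^2 * 7^( - 1 ) * 31^ ( - 1) * 5101^(-1 )*42533^1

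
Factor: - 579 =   -  3^1*  193^1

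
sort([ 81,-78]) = [  -  78, 81] 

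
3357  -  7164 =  - 3807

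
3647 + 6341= 9988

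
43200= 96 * 450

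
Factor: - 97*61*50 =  - 2^1 * 5^2 *61^1*97^1 = - 295850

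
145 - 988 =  - 843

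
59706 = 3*19902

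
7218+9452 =16670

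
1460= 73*20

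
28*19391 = 542948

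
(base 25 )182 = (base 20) 217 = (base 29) SF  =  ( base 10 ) 827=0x33B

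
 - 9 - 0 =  - 9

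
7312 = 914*8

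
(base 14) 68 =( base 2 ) 1011100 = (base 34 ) 2o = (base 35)2m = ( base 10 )92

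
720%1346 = 720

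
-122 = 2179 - 2301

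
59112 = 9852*6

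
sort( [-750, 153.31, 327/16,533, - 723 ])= [- 750, - 723, 327/16, 153.31,533 ]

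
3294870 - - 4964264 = 8259134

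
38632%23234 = 15398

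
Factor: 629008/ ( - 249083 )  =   - 2^4*83^(  -  1 )*3001^(-1)*39313^1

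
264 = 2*132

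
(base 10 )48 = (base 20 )28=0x30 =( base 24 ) 20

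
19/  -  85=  - 19/85 = - 0.22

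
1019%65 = 44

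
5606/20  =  280 + 3/10 = 280.30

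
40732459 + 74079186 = 114811645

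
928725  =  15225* 61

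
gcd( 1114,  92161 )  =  1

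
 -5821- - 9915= 4094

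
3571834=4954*721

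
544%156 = 76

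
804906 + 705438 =1510344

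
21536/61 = 353 + 3/61 = 353.05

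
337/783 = 337/783 = 0.43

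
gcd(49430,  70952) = 2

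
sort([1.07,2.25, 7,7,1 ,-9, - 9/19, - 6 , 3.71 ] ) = [ - 9, - 6, - 9/19, 1,1.07,2.25,3.71,7,7 ] 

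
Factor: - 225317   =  -293^1  *769^1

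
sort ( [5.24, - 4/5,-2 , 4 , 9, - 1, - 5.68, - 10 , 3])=[ - 10, - 5.68,-2, - 1, - 4/5 , 3, 4,5.24 , 9]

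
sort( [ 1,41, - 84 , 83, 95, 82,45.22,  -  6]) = [ - 84, - 6,  1,41, 45.22, 82, 83,  95]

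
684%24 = 12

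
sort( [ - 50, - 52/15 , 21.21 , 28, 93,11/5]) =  [-50, - 52/15, 11/5 , 21.21,28 , 93 ] 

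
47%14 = 5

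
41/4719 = 41/4719 = 0.01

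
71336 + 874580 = 945916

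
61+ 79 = 140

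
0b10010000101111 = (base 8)22057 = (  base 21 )1002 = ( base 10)9263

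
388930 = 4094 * 95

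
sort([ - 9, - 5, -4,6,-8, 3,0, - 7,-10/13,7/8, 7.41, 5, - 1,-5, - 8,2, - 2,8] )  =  [ - 9,-8,- 8,  -  7,  -  5, - 5, - 4 ,-2 ,  -  1, - 10/13,0, 7/8,2,3,5,6 , 7.41,8]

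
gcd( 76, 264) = 4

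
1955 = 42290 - 40335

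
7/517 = 7/517 = 0.01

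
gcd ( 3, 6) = 3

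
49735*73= 3630655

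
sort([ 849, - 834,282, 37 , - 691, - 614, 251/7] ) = [- 834, - 691,-614, 251/7, 37 , 282, 849] 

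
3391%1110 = 61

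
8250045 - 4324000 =3926045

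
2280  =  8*285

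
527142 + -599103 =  - 71961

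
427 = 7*61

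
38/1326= 19/663= 0.03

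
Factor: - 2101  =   - 11^1 *191^1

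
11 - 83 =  - 72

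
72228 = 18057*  4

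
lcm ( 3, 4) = 12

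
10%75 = 10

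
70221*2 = 140442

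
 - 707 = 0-707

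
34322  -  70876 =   -  36554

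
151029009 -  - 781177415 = 932206424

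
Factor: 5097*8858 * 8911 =2^1*3^1 * 7^1*19^1 * 43^1 * 67^1*103^1 * 1699^1 = 402324752886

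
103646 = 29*3574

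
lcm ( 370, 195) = 14430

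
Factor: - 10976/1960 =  - 28/5 = - 2^2*5^( - 1)*7^1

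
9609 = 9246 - -363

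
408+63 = 471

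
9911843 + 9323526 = 19235369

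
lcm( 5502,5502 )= 5502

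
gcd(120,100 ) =20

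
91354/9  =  91354/9 = 10150.44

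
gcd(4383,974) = 487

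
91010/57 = 1596 + 2/3 = 1596.67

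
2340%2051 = 289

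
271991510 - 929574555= - 657583045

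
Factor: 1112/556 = 2^1 = 2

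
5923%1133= 258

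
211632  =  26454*8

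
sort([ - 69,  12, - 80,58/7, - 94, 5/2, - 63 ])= [  -  94, - 80, - 69, - 63,  5/2,58/7  ,  12 ]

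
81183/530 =81183/530 = 153.18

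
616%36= 4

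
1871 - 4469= - 2598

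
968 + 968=1936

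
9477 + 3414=12891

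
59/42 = 1+ 17/42 = 1.40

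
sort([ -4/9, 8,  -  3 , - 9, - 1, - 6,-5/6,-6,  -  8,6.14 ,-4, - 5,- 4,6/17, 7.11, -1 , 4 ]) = [ - 9 , - 8,-6 ,  -  6,-5,-4 , - 4,-3, - 1, - 1,-5/6,-4/9, 6/17,4 , 6.14, 7.11 , 8]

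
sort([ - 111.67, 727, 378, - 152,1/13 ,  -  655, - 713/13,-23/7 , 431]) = [ - 655, - 152, - 111.67 , - 713/13, - 23/7,1/13, 378,  431,727] 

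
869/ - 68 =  - 869/68=-12.78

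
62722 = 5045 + 57677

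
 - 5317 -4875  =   - 10192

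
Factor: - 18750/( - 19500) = 25/26 = 2^( - 1 )*5^2*13^( - 1)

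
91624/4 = 22906 = 22906.00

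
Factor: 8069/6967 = 6967^ ( - 1 )*8069^1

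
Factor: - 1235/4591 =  - 5^1*13^1*19^1*4591^(-1) 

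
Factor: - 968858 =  - 2^1*11^1*47^1*937^1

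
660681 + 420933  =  1081614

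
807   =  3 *269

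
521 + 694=1215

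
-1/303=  - 1 + 302/303 = -0.00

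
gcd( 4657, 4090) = 1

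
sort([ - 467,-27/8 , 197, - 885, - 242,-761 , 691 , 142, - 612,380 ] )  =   [-885,  -  761 , - 612, - 467 , - 242,- 27/8, 142,197,380 , 691]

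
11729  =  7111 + 4618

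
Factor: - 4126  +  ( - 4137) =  - 8263= - 8263^1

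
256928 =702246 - 445318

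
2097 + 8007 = 10104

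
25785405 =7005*3681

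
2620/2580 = 1 + 2/129 = 1.02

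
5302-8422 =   -  3120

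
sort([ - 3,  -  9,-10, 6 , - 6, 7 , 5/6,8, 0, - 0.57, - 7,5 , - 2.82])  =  [-10,  -  9, -7, - 6 , - 3, - 2.82, - 0.57, 0, 5/6, 5,6 , 7, 8]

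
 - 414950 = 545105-960055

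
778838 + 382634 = 1161472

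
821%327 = 167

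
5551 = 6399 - 848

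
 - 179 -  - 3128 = 2949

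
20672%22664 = 20672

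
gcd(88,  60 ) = 4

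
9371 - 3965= 5406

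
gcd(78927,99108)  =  3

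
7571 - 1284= 6287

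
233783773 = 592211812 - 358428039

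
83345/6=83345/6 =13890.83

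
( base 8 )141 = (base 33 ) 2v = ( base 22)49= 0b1100001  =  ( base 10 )97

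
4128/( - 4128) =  - 1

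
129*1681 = 216849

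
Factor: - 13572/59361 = -2^2*3^1*13^1*29^1*47^( - 1)*421^ ( - 1) = - 4524/19787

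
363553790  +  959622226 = 1323176016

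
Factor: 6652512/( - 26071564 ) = -1663128/6517891 = -2^3*3^2*  23099^1*6517891^(-1 )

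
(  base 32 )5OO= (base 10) 5912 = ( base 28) 7F4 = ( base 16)1718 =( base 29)70P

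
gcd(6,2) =2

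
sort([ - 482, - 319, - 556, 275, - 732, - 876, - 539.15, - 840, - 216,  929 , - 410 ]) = [ - 876,- 840, - 732, - 556, - 539.15, - 482, - 410, - 319,- 216,275, 929]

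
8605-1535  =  7070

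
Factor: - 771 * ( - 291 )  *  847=190033767=3^2*7^1* 11^2*97^1*257^1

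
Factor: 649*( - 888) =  - 2^3*3^1*11^1*37^1*59^1 =- 576312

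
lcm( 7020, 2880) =112320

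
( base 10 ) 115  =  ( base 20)5f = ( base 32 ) 3J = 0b1110011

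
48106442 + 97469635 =145576077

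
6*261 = 1566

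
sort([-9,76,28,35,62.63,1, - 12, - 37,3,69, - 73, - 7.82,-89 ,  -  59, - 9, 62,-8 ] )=[-89,  -  73,-59,-37,  -  12,  -  9,  -  9, - 8, - 7.82,1,3,28, 35,62,62.63,69,76]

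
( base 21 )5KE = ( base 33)2dw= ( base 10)2639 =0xA4F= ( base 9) 3552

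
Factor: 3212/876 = 3^( - 1)*11^1 =11/3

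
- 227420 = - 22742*10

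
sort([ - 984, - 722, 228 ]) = [ -984,-722, 228]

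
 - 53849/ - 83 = 648 + 65/83 = 648.78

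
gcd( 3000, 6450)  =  150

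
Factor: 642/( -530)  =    -  3^1*5^ ( - 1)*53^(-1)*107^1 =- 321/265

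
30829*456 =14058024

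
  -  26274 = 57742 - 84016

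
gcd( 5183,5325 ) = 71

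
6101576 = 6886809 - 785233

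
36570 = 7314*5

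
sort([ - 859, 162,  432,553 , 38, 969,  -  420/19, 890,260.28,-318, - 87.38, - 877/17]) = [ - 859, - 318,-87.38, - 877/17,  -  420/19, 38 , 162,  260.28, 432, 553, 890,969 ] 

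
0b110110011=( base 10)435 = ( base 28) FF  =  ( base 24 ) I3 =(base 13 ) 276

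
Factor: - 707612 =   -  2^2*176903^1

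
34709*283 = 9822647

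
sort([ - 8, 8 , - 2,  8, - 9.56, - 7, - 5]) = [ -9.56, - 8 , - 7,-5, - 2,8 , 8] 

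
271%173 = 98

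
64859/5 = 64859/5 = 12971.80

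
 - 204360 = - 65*3144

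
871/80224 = 871/80224 = 0.01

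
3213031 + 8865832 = 12078863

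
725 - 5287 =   -  4562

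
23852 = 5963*4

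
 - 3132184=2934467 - 6066651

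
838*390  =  326820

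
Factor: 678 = 2^1*3^1 *113^1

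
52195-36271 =15924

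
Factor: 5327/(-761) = -7 = - 7^1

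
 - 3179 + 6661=3482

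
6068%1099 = 573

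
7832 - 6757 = 1075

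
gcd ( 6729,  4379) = 1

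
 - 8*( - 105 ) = 840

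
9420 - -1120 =10540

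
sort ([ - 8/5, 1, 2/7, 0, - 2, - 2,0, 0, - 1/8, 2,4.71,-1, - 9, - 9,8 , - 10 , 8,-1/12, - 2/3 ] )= [ - 10, - 9, - 9, - 2, - 2, - 8/5, - 1, - 2/3, - 1/8, - 1/12,0,0, 0,2/7, 1 , 2,4.71,  8,  8]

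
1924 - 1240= 684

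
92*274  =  25208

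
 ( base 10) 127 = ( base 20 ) 67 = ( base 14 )91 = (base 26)4N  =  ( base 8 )177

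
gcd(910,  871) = 13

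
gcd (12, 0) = 12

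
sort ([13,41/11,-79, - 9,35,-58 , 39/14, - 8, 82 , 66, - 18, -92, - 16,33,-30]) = [ - 92, - 79,-58,-30,-18, - 16,-9, - 8, 39/14,41/11, 13, 33, 35,66, 82 ] 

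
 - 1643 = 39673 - 41316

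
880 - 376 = 504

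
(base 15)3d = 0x3A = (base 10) 58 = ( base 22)2E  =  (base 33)1P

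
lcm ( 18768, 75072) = 75072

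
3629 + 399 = 4028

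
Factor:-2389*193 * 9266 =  - 4272339482 =- 2^1 *41^1*113^1*193^1*2389^1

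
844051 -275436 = 568615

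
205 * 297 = 60885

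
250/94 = 2+ 31/47 =2.66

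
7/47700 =7/47700  =  0.00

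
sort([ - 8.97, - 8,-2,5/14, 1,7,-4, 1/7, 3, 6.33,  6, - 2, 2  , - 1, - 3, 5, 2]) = [-8.97, - 8, - 4, - 3,  -  2, - 2,-1, 1/7, 5/14, 1, 2, 2,3,5, 6,6.33, 7]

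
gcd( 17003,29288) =7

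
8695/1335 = 6 + 137/267 = 6.51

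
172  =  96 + 76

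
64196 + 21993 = 86189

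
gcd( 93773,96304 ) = 1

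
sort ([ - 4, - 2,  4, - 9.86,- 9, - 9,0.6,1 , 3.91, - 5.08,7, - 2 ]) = [ - 9.86 , - 9 , - 9,-5.08,-4,-2, - 2,0.6, 1,3.91, 4,7]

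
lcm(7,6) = 42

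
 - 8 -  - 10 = 2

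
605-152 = 453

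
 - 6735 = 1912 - 8647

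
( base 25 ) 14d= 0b1011100010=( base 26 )12A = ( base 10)738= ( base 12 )516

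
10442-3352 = 7090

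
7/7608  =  7/7608 = 0.00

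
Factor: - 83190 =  - 2^1* 3^1 * 5^1* 47^1 * 59^1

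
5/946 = 5/946 = 0.01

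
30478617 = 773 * 39429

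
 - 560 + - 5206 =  - 5766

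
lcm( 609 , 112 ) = 9744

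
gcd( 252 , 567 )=63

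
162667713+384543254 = 547210967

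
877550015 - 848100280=29449735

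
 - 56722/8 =  -  28361/4 = -  7090.25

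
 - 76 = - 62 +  - 14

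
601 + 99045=99646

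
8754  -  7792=962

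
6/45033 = 2/15011 = 0.00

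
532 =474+58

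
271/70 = 3 + 61/70 = 3.87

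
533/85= 533/85=6.27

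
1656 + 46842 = 48498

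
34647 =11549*3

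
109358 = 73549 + 35809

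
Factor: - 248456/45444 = -2^1*3^(-1 )*7^( - 1)*13^1*541^( - 1 )*2389^1 = - 62114/11361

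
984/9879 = 328/3293  =  0.10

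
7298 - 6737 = 561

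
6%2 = 0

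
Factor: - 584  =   - 2^3*73^1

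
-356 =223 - 579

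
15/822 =5/274 = 0.02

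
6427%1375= 927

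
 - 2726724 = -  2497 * 1092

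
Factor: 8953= 7^1 *1279^1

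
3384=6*564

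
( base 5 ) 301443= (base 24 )ggn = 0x2597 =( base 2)10010110010111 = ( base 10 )9623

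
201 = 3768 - 3567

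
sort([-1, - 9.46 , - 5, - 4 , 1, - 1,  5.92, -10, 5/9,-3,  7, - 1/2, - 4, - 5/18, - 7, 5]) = [-10, - 9.46,-7, - 5, - 4 ,-4,-3, - 1, - 1, - 1/2, - 5/18,5/9, 1,5,5.92, 7 ] 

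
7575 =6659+916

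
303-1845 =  - 1542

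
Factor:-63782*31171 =-2^1*7^1*61^1*73^1*31891^1 = - 1988148722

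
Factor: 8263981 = 11^1 * 67^1 *11213^1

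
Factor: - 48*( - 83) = 2^4*3^1*83^1=3984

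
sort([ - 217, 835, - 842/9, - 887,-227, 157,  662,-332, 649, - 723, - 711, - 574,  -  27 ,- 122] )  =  [ - 887 ,-723 ,-711 , - 574,  -  332 , - 227, - 217,-122, - 842/9, - 27,157,649 , 662,835 ]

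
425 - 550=- 125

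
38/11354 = 19/5677 = 0.00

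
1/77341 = 1/77341=0.00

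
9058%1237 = 399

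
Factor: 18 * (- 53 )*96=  - 2^6 * 3^3 * 53^1 = - 91584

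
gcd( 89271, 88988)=1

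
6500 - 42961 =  - 36461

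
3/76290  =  1/25430=0.00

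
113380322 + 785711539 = 899091861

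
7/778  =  7/778 = 0.01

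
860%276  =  32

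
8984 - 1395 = 7589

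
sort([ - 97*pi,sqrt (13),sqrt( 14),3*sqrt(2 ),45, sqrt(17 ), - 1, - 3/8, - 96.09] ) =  [-97 * pi, - 96.09,- 1  , - 3/8,sqrt(13), sqrt(  14 ), sqrt( 17) , 3 * sqrt ( 2),45]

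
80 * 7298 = 583840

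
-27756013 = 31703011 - 59459024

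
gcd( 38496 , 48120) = 9624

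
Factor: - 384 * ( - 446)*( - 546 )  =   - 2^9*3^2*7^1 * 13^1*223^1 = -93510144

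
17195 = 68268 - 51073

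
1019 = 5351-4332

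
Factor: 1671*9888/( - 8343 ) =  - 2^5 * 3^( - 2)*557^1 = - 17824/9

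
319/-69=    - 5 + 26/69 = -4.62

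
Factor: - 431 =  - 431^1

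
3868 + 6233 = 10101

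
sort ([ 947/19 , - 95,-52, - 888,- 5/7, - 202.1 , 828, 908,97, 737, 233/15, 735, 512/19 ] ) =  [ - 888, -202.1,-95, - 52, - 5/7 , 233/15  ,  512/19, 947/19,97, 735,737, 828,908]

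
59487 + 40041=99528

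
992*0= 0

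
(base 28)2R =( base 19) 47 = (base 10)83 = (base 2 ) 1010011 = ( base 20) 43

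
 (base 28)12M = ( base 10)862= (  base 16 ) 35E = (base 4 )31132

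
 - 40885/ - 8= 5110 + 5/8 = 5110.62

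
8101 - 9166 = -1065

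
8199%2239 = 1482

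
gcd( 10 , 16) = 2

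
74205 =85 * 873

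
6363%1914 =621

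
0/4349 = 0=0.00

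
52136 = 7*7448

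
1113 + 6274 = 7387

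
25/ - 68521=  - 25/68521 = -0.00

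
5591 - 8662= - 3071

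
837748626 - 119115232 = 718633394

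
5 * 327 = 1635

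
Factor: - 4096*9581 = - 39243776 = -2^12*11^1*13^1*67^1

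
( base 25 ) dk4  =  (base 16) 21B5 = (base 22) hi5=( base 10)8629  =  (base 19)14H3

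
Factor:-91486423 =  - 7^1 * 67^1 * 97^1*2011^1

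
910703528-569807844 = 340895684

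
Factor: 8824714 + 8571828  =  2^1*17^1*157^1*3259^1 = 17396542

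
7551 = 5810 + 1741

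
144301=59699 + 84602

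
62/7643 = 62/7643 = 0.01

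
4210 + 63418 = 67628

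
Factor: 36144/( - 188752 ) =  - 9/47 = -3^2*47^(-1)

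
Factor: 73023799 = 593^1*123143^1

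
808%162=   160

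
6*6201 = 37206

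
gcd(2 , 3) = 1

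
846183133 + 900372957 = 1746556090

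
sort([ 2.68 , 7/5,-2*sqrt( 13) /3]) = [-2*sqrt(13 ) /3, 7/5, 2.68]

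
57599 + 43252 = 100851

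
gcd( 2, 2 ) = 2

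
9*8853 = 79677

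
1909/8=238+5/8 = 238.62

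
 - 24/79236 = -1+6601/6603=- 0.00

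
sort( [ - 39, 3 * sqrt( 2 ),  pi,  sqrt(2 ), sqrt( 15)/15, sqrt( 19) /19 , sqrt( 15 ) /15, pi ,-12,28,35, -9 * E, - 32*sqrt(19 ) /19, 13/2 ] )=[ - 39, - 9 * E, - 12, - 32 * sqrt(19 ) /19,sqrt(19 )/19, sqrt ( 15) /15 , sqrt(15) /15, sqrt(2),pi,pi, 3* sqrt( 2 ), 13/2, 28, 35 ]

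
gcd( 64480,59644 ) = 1612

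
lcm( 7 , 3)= 21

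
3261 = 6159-2898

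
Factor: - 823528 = - 2^3*311^1*331^1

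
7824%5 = 4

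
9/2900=9/2900= 0.00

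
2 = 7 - 5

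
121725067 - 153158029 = -31432962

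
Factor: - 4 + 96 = 2^2*23^1  =  92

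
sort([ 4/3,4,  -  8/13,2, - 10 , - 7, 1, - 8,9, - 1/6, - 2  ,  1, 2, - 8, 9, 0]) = [ - 10,-8, - 8,  -  7, - 2, - 8/13, - 1/6, 0, 1 , 1,4/3, 2, 2,4,9, 9 ] 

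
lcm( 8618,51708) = 51708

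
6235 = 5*1247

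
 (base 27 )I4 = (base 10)490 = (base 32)FA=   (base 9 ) 604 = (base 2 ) 111101010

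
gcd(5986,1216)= 2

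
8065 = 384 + 7681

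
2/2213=2/2213  =  0.00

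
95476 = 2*47738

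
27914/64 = 436 + 5/32 = 436.16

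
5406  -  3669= 1737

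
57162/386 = 28581/193 = 148.09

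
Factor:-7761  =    -  3^1*13^1*199^1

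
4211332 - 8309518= - 4098186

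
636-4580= - 3944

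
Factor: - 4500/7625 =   -  2^2* 3^2*61^ (  -  1 ) = -36/61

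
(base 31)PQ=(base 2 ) 1100100001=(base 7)2223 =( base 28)10h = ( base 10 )801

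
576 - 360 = 216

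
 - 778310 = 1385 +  - 779695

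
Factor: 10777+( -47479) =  - 2^1*3^2*2039^1 = -36702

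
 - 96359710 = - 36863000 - 59496710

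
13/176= 13/176 = 0.07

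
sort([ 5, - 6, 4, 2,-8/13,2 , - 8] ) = [ - 8,-6, - 8/13, 2, 2, 4,5]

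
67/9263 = 67/9263= 0.01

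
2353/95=24 + 73/95 =24.77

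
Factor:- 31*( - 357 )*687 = 7603029 = 3^2*7^1 * 17^1*31^1 * 229^1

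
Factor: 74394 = 2^1*3^2*4133^1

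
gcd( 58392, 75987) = 9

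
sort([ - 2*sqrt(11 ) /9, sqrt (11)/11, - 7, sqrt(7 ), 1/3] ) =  [ - 7, -2 * sqrt(11)/9,sqrt(11)/11, 1/3, sqrt(7 )]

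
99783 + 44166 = 143949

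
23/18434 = 23/18434 = 0.00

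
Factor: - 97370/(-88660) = 2^( - 1)*7^1*11^( - 1)*31^ (-1 )*107^1 = 749/682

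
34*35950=1222300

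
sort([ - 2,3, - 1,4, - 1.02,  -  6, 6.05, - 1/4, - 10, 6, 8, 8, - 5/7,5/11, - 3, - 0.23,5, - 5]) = [ - 10,-6,  -  5, - 3, - 2,- 1.02,-1, - 5/7, - 1/4, - 0.23, 5/11,3,4, 5, 6,6.05, 8, 8 ] 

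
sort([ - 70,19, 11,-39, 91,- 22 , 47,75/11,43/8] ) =[ - 70, - 39, - 22, 43/8, 75/11 , 11,19,47,91] 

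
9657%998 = 675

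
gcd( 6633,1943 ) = 67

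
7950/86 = 3975/43 = 92.44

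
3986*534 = 2128524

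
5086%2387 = 312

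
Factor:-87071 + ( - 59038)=-146109=- 3^1 * 113^1*431^1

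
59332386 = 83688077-24355691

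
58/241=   58/241 = 0.24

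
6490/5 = 1298 = 1298.00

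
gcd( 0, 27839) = 27839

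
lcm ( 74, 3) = 222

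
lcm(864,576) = 1728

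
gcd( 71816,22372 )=188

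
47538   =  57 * 834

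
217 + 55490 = 55707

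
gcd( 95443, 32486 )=1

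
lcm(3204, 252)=22428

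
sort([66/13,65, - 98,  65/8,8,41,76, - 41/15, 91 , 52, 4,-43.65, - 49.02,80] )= [ -98,-49.02, -43.65, - 41/15,4,  66/13,8 , 65/8,41,52, 65,76,80,91]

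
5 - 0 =5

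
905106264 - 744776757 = 160329507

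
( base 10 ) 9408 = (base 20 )13a8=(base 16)24C0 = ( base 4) 2103000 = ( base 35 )7ns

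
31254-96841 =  - 65587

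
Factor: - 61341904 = -2^4*13^1*41^1 * 7193^1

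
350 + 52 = 402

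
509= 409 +100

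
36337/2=36337/2 = 18168.50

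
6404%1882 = 758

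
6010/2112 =2 + 893/1056 = 2.85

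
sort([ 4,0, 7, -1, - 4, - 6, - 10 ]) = [ - 10, - 6, - 4 ,  -  1,0,4, 7] 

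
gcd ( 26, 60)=2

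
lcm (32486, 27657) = 2046618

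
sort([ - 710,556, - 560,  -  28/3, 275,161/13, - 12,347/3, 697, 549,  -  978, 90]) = [ - 978,- 710,-560 , - 12,-28/3, 161/13, 90 , 347/3, 275, 549,556, 697]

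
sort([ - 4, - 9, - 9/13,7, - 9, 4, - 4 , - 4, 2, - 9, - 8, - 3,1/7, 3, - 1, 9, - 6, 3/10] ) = [ - 9, - 9, -9, - 8 , - 6,-4, - 4 ,  -  4, - 3, - 1, -9/13 , 1/7 , 3/10,2,3, 4, 7, 9 ]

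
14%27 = 14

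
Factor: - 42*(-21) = 2^1*3^2 * 7^2 = 882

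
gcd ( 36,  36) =36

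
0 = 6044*0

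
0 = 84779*0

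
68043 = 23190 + 44853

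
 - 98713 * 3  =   - 296139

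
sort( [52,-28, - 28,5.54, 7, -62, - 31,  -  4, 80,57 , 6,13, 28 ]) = [ - 62, - 31, - 28, - 28, -4, 5.54,  6, 7, 13, 28, 52, 57, 80 ] 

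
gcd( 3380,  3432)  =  52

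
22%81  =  22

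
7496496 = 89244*84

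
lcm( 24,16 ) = 48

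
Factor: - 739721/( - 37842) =2^ ( - 1)*3^( - 1)*7^(- 1 )  *  821^1 = 821/42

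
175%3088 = 175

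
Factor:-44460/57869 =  - 2^2*3^2*5^1*7^ (- 2 )*13^1 * 19^1*1181^(-1) 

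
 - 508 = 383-891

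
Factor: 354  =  2^1 * 3^1*59^1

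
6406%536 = 510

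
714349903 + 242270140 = 956620043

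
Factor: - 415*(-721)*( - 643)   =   -5^1*7^1*83^1*103^1*643^1= - 192395245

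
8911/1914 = 4+1255/1914  =  4.66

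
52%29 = 23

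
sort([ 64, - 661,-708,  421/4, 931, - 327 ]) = [ - 708, - 661, - 327 , 64,421/4,931 ] 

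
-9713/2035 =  - 883/185=- 4.77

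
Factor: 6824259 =3^2*13^1*17^1*47^1*73^1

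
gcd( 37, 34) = 1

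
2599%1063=473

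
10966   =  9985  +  981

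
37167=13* 2859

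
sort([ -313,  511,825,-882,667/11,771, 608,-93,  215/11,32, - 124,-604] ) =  [ - 882,  -  604, - 313, - 124, - 93, 215/11,32,  667/11, 511,608, 771,825]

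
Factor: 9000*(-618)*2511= -2^4*3^7*5^3*31^1*103^1 = - 13966182000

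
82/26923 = 82/26923 = 0.00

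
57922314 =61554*941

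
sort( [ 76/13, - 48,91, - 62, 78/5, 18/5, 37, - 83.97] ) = [ - 83.97, - 62,- 48, 18/5, 76/13, 78/5, 37, 91 ]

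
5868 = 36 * 163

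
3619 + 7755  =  11374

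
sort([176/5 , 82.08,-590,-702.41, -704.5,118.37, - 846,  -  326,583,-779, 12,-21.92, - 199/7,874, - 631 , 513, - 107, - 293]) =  [ - 846,-779,-704.5, - 702.41, - 631,- 590,-326,  -  293,-107, - 199/7,-21.92, 12, 176/5,  82.08, 118.37, 513, 583, 874]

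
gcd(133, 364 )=7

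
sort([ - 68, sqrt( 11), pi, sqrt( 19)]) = [ -68  ,  pi,sqrt ( 11) , sqrt( 19) ]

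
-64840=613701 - 678541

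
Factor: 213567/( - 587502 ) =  - 277/762= -2^( - 1)* 3^( - 1 )*127^ ( - 1 ) *277^1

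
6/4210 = 3/2105 = 0.00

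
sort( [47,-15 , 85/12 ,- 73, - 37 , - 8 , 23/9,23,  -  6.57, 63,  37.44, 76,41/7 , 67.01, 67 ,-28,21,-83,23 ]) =[-83, -73, - 37 , - 28,  -  15,-8, - 6.57  ,  23/9, 41/7 , 85/12,21, 23,23,37.44, 47, 63,  67,  67.01 , 76] 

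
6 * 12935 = 77610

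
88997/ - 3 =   -  88997/3 = - 29665.67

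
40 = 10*4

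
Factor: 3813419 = 3813419^1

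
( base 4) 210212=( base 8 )4446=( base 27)35k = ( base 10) 2342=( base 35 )1VW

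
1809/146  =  1809/146 = 12.39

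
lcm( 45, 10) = 90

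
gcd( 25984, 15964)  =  4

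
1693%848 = 845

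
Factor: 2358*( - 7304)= - 2^4*3^2*11^1*83^1*131^1 = -  17222832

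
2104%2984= 2104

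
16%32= 16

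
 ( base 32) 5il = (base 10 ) 5717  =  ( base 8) 13125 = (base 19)ffh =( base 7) 22445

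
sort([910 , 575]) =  [575,910]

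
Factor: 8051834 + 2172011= 5^1*23^1* 88903^1 = 10223845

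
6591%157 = 154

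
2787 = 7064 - 4277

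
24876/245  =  24876/245 = 101.53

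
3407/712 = 4 + 559/712 = 4.79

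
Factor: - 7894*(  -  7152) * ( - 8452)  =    -  2^7*3^1*149^1*2113^1* 3947^1 = - 477182069376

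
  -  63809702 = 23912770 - 87722472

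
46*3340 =153640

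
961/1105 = 961/1105= 0.87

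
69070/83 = 832 + 14/83 = 832.17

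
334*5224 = 1744816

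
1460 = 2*730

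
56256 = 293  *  192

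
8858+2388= 11246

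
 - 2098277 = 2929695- 5027972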